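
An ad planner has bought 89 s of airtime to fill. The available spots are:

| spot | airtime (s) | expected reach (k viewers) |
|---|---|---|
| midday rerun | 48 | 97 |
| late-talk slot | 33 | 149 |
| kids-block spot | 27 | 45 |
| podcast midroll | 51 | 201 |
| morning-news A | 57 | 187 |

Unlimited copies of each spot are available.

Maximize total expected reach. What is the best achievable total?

350

By expected reach per s: late-talk slot 4.52, podcast midroll 3.94, morning-news A 3.28, midday rerun 2.02 lead.
Filling by ratio: 2×late-talk slot for 298, with 23 s left unused.
Dropping late-talk slot frees 33 s; slotting in podcast midroll (51 s) lifts the total to 350 at 84 s.
The spare 5 s is too small for any remaining spot, and no exchange beats 350.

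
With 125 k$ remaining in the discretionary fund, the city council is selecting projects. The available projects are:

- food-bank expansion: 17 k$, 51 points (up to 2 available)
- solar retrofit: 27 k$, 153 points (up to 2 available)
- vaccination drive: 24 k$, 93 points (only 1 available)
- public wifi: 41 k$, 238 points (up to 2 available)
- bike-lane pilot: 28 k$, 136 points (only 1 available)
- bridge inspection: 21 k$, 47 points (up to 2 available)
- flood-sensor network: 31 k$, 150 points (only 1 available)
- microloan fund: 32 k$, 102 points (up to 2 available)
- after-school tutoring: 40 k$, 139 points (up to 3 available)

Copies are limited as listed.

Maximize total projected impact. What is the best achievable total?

A density-first pass picks solar retrofit + 2×public wifi — 629 at 109 k$.
Dropping public wifi frees 41 k$; slotting in solar retrofit + bike-lane pilot (55 k$) lifts the total to 680 at 123 k$.
Nothing else within 125 k$ beats 680.

680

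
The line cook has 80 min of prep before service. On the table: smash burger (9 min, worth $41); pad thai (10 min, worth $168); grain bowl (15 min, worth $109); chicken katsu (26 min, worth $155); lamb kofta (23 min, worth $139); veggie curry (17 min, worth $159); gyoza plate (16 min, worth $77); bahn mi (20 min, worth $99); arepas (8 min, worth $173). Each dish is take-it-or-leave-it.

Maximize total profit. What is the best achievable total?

A density-first pass picks pad thai + grain bowl + lamb kofta + veggie curry + arepas — 748 at 73 min.
Dropping lamb kofta frees 23 min; slotting in chicken katsu (26 min) lifts the total to 764 at 76 min.

764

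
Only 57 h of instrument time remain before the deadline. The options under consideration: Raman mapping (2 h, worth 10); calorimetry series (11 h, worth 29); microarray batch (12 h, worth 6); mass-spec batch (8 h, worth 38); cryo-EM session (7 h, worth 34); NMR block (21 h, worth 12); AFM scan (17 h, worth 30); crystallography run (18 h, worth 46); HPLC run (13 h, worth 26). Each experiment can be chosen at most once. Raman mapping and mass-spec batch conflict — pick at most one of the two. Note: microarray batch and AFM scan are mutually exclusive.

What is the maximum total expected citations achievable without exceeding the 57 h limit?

173

Density check — Raman mapping 5.00, cryo-EM session 4.86, mass-spec batch 4.75 are the best per h.
Calorimetry series + mass-spec batch + cryo-EM session + crystallography run + HPLC run uses 57 of the 57 h and totals 173.
No other feasible combination exceeds 173.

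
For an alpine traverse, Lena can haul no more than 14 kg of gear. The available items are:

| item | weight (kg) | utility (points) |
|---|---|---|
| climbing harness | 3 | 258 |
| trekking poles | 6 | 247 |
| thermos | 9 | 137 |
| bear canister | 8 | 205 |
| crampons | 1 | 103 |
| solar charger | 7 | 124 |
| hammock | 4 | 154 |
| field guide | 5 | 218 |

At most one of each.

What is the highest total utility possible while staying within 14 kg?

762

Ranking by ratio (utility/kg): crampons 103.00, climbing harness 86.00, field guide 43.60, trekking poles 41.17.
Greedy by ratio would take climbing harness + crampons + hammock + field guide: 13 kg used, total 733.
Replace field guide with trekking poles: the trade gains 29 net, giving 762 at 14 kg.
Every other selection either busts 14 kg or fails to beat 762.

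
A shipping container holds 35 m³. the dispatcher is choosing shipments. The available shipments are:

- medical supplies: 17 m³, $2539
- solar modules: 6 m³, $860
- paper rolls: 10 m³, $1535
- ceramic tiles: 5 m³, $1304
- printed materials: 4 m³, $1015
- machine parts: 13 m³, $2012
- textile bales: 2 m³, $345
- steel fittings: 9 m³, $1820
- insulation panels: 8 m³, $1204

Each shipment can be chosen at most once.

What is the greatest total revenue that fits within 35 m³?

6678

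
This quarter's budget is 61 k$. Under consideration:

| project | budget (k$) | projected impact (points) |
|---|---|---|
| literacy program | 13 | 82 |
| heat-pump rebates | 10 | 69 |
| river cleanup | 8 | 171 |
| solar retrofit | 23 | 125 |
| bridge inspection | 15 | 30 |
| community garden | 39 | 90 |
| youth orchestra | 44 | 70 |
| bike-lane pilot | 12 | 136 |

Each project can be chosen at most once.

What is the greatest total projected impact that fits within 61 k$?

Density check — river cleanup 21.38, bike-lane pilot 11.33, heat-pump rebates 6.90 are the best per k$.
Filling by ratio: literacy program + heat-pump rebates + river cleanup + bridge inspection + bike-lane pilot for 488, with 3 k$ left unused.
Replace heat-pump rebates and bridge inspection with solar retrofit: the trade gains 26 net, giving 514 at 56 k$.
Nothing else within 61 k$ beats 514.

514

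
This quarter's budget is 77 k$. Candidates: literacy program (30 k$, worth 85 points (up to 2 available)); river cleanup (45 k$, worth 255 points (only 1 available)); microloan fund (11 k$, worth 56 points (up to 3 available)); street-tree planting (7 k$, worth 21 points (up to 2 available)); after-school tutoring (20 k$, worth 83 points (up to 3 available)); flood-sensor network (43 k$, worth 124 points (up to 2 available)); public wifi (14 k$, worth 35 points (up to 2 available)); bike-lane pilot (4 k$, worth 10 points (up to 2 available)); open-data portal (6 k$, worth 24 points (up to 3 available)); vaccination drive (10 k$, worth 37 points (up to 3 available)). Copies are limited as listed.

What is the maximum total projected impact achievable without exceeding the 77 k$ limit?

A density-first pass picks river cleanup + 2×microloan fund + bike-lane pilot + open-data portal — 401 at 77 k$.
Replace bike-lane pilot and open-data portal with vaccination drive: the trade gains 3 net, giving 404 at 77 k$.
Nothing else within 77 k$ beats 404.

404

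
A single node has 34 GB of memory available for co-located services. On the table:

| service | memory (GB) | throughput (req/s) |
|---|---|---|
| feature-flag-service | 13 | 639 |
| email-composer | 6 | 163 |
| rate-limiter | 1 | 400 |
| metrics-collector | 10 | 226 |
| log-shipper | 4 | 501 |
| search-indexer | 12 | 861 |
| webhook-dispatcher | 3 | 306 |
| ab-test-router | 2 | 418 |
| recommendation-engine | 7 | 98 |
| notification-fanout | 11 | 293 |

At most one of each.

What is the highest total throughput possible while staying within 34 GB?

2819

A density-first pass picks email-composer + rate-limiter + log-shipper + search-indexer + webhook-dispatcher + ab-test-router — 2649 at 28 GB.
Dropping email-composer and webhook-dispatcher frees 9 GB; slotting in feature-flag-service (13 GB) lifts the total to 2819 at 32 GB.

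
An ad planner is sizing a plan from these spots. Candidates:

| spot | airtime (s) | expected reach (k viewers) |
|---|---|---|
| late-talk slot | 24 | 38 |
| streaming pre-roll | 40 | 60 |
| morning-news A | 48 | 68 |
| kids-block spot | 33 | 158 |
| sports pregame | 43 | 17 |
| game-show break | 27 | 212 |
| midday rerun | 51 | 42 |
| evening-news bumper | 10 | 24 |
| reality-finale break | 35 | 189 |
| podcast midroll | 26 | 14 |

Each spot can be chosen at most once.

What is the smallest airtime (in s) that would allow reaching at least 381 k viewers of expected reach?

Need the lightest bundle worth ≥ 381.
game-show break + reality-finale break: 401 expected reach at 62 s.
Below 62 s the best achievable stays under 381.

62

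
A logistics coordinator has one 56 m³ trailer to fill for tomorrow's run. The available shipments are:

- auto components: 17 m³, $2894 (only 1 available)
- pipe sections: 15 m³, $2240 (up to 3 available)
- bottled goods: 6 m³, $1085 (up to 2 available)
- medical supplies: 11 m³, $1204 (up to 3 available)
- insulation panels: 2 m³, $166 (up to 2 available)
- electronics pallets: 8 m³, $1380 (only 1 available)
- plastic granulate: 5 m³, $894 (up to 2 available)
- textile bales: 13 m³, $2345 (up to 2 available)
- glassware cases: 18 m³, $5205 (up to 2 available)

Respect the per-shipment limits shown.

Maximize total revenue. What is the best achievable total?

13960

Greedy by ratio would take 2×bottled goods + insulation panels + plastic granulate + 2×glassware cases: 55 m³ used, total 13640.
Dropping insulation panels and plastic granulate frees 7 m³; slotting in electronics pallets (8 m³) lifts the total to 13960 at 56 m³.
Every other selection either busts 56 m³ or exceeds an availability limit or fails to beat 13960.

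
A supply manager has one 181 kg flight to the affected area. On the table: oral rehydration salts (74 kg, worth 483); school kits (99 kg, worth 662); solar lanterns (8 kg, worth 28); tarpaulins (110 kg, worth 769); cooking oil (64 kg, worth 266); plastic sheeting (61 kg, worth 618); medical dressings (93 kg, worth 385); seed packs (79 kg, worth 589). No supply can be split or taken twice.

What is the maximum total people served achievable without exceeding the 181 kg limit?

Density check — plastic sheeting 10.13, seed packs 7.46, tarpaulins 6.99 are the best per kg.
Filling by ratio: solar lanterns + plastic sheeting + seed packs for 1235, with 33 kg left unused.
Dropping seed packs frees 79 kg; slotting in tarpaulins (110 kg) lifts the total to 1415 at 179 kg.
Runner-up tarpaulins + plastic sheeting tops out at 1387.

1415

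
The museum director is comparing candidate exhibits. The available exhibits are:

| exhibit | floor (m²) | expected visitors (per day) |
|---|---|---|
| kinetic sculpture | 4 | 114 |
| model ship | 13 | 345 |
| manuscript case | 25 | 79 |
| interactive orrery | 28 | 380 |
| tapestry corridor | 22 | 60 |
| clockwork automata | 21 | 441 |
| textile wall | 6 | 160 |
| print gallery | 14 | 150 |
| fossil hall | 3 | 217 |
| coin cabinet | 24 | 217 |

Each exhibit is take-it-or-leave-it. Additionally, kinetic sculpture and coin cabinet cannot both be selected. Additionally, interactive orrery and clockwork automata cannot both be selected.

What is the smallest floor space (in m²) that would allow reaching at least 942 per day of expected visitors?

37

Minimise m² subject to total expected visitors ≥ 942.
model ship + clockwork automata + fossil hall: 1003 expected visitors at 37 m².
Below 37 m² the best achievable stays under 942.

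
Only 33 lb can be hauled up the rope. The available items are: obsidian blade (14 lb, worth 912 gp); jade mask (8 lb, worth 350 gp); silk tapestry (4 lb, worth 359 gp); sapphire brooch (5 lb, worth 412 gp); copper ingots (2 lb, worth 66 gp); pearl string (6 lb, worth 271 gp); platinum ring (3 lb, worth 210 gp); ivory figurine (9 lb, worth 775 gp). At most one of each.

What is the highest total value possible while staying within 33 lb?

2458

Ranking by ratio (value/lb): silk tapestry 89.75, ivory figurine 86.11, sapphire brooch 82.40.
Greedy by ratio would take silk tapestry + sapphire brooch + copper ingots + pearl string + platinum ring + ivory figurine: 29 lb used, total 2093.
Replace copper ingots and pearl string and platinum ring with obsidian blade: the trade gains 365 net, giving 2458 at 32 lb.
Nothing else within 33 lb beats 2458.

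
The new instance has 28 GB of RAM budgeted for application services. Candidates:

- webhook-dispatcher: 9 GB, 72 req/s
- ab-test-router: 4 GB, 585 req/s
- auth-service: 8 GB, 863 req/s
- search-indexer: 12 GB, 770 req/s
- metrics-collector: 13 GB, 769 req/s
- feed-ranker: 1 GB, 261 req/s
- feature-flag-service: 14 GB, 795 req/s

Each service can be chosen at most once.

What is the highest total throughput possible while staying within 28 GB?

2504

Filling by ratio: ab-test-router + auth-service + search-indexer + feed-ranker for 2479, with 3 GB left unused.
The 12 GB tied up in search-indexer is better spent on feature-flag-service — total rises to 2504 (27 GB).
Every other selection either busts 28 GB or fails to beat 2504.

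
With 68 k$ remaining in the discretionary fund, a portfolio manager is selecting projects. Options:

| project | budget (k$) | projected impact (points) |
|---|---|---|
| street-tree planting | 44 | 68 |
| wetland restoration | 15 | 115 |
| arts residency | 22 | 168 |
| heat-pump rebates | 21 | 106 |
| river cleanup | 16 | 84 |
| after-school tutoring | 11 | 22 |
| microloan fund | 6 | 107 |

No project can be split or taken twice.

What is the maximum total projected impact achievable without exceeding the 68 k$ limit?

496

By projected impact per k$: microloan fund 17.83, wetland restoration 7.67, arts residency 7.64 lead.
The ratio heuristic lands on wetland restoration + arts residency + river cleanup + microloan fund (474) but leaves 9 k$ idle.
Dropping river cleanup frees 16 k$; slotting in heat-pump rebates (21 k$) lifts the total to 496 at 64 k$.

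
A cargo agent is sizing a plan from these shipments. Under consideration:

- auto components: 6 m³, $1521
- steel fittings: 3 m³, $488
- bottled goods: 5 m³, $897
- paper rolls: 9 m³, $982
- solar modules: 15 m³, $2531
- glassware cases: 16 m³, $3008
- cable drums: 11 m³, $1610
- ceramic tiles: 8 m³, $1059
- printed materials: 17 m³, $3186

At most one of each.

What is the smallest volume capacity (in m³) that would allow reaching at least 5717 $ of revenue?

30

Look for the lowest-volume combination reaching 5717.
Taking auto components + steel fittings + bottled goods + glassware cases gives 5914 (≥ 5717) for 30 m³.
Below 30 m³ the best achievable stays under 5717.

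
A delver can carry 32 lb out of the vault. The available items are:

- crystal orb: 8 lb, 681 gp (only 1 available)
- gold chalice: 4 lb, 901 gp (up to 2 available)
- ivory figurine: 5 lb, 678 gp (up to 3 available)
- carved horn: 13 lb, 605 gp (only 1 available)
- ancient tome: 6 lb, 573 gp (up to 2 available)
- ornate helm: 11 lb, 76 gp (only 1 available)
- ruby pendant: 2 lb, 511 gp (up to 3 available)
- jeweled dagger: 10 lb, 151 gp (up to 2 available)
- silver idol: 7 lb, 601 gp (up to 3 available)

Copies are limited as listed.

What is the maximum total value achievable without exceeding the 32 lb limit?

By value per lb: ruby pendant 255.50, gold chalice 225.25, ivory figurine 135.60, ancient tome 95.50 lead.
A density-first pass picks 2×gold chalice + 3×ivory figurine + 3×ruby pendant — 5369 at 29 lb.
Dropping ivory figurine frees 5 lb; slotting in crystal orb (8 lb) lifts the total to 5372 at 32 lb.

5372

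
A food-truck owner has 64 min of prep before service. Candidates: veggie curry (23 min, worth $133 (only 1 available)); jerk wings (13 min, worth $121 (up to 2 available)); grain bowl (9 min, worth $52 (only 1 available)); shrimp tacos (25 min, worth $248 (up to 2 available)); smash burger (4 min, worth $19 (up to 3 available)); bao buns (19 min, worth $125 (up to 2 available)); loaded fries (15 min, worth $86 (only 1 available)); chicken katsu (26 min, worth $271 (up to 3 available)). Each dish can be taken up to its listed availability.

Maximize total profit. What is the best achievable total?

640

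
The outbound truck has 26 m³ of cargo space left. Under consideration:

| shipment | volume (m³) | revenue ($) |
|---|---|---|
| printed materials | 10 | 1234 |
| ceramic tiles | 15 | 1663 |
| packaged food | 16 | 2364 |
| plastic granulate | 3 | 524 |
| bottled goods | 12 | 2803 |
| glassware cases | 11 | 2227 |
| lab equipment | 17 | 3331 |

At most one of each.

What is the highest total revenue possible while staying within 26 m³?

5554

Plastic granulate + bottled goods + glassware cases uses 26 of the 26 m³ and totals 5554.
Runner-up bottled goods + glassware cases tops out at 5030.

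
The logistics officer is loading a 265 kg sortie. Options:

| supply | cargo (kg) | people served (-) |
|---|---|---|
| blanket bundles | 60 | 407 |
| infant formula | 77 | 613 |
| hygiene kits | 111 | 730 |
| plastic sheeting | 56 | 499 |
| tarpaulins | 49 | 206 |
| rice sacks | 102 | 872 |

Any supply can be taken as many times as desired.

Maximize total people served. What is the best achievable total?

A density-first pass picks 4×plastic sheeting — 1996 at 224 kg.
Dropping 3×plastic sheeting frees 168 kg; slotting in 2×rice sacks (204 kg) lifts the total to 2243 at 260 kg.
Nothing else within 265 kg beats 2243.

2243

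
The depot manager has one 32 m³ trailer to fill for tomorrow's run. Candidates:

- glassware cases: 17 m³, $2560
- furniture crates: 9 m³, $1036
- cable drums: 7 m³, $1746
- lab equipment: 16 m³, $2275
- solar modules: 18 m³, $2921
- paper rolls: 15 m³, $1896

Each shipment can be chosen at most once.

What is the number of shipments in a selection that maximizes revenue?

Optimal total is 5057.
furniture crates + cable drums + lab equipment hits 5057 at 32 m³.
All optima have 3 shipments.

3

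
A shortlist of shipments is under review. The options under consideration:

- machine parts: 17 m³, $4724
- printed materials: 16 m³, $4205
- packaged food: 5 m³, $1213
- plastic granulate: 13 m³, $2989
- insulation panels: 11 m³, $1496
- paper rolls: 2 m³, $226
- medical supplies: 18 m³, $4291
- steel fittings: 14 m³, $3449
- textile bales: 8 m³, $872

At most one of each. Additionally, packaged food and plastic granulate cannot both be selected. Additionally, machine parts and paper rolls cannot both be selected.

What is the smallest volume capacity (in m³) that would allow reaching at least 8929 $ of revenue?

33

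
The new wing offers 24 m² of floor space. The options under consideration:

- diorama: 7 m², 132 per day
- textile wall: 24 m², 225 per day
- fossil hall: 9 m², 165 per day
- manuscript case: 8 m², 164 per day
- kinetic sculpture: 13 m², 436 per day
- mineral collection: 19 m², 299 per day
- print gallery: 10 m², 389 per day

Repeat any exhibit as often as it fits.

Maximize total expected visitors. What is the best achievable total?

A density-first pass picks 2×print gallery — 778 at 20 m².
The 10 m² tied up in print gallery is better spent on kinetic sculpture — total rises to 825 (23 m²).
That's the maximum — no swap from here does better than 825.

825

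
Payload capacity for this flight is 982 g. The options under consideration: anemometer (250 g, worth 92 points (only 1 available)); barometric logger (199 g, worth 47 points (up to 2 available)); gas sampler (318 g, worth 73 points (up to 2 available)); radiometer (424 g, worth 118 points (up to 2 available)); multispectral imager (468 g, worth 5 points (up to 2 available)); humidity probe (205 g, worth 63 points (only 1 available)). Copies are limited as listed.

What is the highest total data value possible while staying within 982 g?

275

Greedy by ratio would take anemometer + radiometer + humidity probe: 879 g used, total 273.
Dropping radiometer frees 424 g; slotting in barometric logger + gas sampler (517 g) lifts the total to 275 at 972 g.
Nothing else within 982 g beats 275.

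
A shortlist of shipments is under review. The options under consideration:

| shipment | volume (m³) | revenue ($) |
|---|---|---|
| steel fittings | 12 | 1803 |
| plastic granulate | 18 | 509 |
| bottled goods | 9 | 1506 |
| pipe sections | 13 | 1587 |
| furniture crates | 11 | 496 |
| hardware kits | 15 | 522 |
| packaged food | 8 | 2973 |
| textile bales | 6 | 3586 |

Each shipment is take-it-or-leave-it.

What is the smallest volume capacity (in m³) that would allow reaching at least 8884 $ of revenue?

35

Look for the lowest-volume combination reaching 8884.
steel fittings + bottled goods + packaged food + textile bales reaches 9868 using 35 m³.
Below 35 m³ the best achievable stays under 8884.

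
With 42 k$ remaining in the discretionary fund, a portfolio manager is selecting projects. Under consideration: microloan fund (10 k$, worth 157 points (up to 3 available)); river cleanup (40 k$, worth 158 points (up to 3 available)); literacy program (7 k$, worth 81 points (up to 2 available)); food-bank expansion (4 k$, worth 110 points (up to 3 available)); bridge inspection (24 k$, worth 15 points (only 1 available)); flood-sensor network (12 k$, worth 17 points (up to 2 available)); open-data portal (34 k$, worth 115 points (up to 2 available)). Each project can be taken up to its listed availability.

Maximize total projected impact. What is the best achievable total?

Density check — food-bank expansion 27.50, microloan fund 15.70, literacy program 11.57 are the best per k$.
The ratio ordering already packs tightly: 3×microloan fund + 3×food-bank expansion, 42 k$, 801.
No other feasible combination exceeds 801.

801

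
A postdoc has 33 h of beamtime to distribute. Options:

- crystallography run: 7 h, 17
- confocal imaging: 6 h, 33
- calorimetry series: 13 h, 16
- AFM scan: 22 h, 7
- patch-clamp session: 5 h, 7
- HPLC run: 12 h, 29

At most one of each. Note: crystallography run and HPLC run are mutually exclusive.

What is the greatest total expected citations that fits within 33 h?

78

Confocal imaging + calorimetry series + HPLC run uses 31 of the 33 h and totals 78.
Next best is crystallography run + confocal imaging + calorimetry series + patch-clamp session at 73 (31 h) — short by 5.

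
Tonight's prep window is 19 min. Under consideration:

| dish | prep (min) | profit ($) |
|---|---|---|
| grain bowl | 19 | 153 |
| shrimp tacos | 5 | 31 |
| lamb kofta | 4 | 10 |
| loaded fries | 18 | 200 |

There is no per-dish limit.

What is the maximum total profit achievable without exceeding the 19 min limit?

Taking loaded fries: 18 min used, 200 in profit.
Nothing else within 19 min beats 200.

200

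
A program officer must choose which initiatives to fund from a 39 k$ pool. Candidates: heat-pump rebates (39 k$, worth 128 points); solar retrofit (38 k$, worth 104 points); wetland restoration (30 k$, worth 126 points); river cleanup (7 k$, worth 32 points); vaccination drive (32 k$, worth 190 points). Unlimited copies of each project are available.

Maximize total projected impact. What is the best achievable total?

Best packing: river cleanup + vaccination drive — 39 k$, 222 total.
That's the maximum — no swap from here does better than 222.

222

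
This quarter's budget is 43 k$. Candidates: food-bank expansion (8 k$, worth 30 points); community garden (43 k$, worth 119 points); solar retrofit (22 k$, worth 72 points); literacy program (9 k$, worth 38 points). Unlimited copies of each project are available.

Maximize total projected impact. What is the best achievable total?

The ratio heuristic lands on 4×literacy program (152) but leaves 7 k$ idle.
The 9 k$ tied up in literacy program is better spent on 2×food-bank expansion — total rises to 174 (43 k$).
Nothing else within 43 k$ beats 174.

174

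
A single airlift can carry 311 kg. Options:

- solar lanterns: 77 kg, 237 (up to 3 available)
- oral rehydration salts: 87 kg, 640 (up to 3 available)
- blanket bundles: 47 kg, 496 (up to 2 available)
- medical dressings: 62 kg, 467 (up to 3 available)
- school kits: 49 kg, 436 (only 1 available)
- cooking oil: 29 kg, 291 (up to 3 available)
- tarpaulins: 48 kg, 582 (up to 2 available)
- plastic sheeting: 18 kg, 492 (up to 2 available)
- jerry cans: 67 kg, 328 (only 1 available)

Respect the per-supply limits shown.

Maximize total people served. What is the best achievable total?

The ratio heuristic lands on 2×blanket bundles + 2×cooking oil + 2×tarpaulins + 2×plastic sheeting (3722) but leaves 27 kg idle.
Dropping cooking oil frees 29 kg; slotting in school kits (49 kg) lifts the total to 3867 at 304 kg.
Nothing else within 311 kg beats 3867.

3867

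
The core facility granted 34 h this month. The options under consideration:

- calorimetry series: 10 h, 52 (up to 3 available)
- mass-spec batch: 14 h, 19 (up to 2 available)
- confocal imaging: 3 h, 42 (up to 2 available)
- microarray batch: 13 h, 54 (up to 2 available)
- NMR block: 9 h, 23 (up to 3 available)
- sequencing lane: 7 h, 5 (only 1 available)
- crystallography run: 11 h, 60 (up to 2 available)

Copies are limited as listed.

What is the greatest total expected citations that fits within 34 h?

Ranking by ratio (expected citations/h): confocal imaging 14.00, crystallography run 5.45, calorimetry series 5.20, microarray batch 4.15.
The ratio heuristic lands on 2×confocal imaging + 2×crystallography run (204) but leaves 6 h idle.
Dropping confocal imaging and crystallography run frees 14 h; slotting in 2×calorimetry series (20 h) lifts the total to 206 at 34 h.
No other feasible combination exceeds 206.

206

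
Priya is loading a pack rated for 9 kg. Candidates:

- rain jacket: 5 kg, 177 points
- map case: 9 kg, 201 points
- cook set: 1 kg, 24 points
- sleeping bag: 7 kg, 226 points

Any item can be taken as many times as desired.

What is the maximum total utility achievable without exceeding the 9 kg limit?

A density-first pass picks rain jacket + 4×cook set — 273 at 9 kg.
The 7 kg tied up in rain jacket and 2×cook set is better spent on sleeping bag — total rises to 274 (9 kg).

274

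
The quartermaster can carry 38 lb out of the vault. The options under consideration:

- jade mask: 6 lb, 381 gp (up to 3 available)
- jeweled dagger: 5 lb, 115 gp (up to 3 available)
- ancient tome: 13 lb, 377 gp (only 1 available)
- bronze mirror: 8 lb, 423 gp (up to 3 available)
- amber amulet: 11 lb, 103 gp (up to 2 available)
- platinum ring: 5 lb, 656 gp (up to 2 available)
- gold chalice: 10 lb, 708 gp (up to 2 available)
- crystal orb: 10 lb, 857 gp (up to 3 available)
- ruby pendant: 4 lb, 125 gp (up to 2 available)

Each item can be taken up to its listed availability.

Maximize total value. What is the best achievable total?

Ranking by ratio (value/lb): platinum ring 131.20, crystal orb 85.70, gold chalice 70.80, jade mask 63.50.
Greedy by ratio would take jade mask + 2×platinum ring + 2×crystal orb: 36 lb used, total 3407.
Replace jade mask with bronze mirror: the trade gains 42 net, giving 3449 at 38 lb.
Every other selection either busts 38 lb or exceeds an availability limit or fails to beat 3449.

3449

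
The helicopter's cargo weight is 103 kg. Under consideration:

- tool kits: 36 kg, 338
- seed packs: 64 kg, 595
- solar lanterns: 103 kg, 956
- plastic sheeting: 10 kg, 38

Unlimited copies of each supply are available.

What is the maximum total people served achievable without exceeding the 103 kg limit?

Greedy by ratio would take 2×tool kits + 3×plastic sheeting: 102 kg used, total 790.
Replace 2×tool kits and 3×plastic sheeting with solar lanterns: the trade gains 166 net, giving 956 at 103 kg.
Nothing else within 103 kg beats 956.

956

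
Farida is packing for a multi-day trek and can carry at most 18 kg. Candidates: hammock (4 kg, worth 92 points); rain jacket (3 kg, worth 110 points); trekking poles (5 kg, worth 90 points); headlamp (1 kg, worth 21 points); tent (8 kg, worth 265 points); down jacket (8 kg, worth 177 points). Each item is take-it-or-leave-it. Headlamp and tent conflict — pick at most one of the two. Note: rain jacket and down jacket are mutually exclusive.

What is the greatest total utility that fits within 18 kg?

Ranking by ratio (utility/kg): rain jacket 36.67, tent 33.12, hammock 23.00, down jacket 22.12.
Best packing: hammock + rain jacket + tent — 15 kg, 467 total.
No other feasible combination exceeds 467.

467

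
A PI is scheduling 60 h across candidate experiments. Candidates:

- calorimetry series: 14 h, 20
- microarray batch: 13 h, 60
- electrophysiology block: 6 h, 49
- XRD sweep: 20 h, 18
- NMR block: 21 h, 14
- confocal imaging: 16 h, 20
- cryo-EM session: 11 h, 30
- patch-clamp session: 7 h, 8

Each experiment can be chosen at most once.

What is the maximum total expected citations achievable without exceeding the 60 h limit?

Best packing: calorimetry series + microarray batch + electrophysiology block + confocal imaging + cryo-EM session — 60 h, 179 total.

179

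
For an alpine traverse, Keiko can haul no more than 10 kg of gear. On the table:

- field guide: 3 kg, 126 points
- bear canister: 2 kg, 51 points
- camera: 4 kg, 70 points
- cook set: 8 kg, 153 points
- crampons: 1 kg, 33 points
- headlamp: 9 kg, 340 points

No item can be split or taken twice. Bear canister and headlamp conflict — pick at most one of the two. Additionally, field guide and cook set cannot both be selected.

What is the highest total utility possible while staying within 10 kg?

Greedy by ratio would take field guide + bear canister + camera + crampons: 10 kg used, total 280.
The 9 kg tied up in field guide and bear canister and camera is better spent on headlamp — total rises to 373 (10 kg).

373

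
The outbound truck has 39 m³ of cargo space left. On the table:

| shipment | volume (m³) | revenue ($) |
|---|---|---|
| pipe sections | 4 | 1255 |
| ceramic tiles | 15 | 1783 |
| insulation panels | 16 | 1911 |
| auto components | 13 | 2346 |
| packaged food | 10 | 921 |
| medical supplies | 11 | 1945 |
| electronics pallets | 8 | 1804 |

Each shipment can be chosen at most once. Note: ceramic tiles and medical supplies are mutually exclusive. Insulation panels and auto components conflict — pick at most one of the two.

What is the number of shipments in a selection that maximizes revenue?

The maximum revenue within 39 m³ is 7350.
pipe sections + auto components + medical supplies + electronics pallets hits 7350 at 36 m³.
Any selection reaching 7350 contains exactly 4 shipments.

4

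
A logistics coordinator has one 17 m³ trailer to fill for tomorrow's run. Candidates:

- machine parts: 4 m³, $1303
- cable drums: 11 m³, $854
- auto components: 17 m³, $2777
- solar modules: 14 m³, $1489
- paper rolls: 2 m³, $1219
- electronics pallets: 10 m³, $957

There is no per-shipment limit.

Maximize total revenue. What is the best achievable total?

9752

The ratio ordering already packs tightly: 8×paper rolls, 16 m³, 9752.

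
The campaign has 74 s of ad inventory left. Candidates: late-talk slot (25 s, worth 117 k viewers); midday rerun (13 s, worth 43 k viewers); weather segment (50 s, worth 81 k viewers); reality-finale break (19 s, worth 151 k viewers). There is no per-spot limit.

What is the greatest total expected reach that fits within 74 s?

Taking midday rerun + 3×reality-finale break: 70 s used, 496 in expected reach.
That's the maximum — no swap from here does better than 496.

496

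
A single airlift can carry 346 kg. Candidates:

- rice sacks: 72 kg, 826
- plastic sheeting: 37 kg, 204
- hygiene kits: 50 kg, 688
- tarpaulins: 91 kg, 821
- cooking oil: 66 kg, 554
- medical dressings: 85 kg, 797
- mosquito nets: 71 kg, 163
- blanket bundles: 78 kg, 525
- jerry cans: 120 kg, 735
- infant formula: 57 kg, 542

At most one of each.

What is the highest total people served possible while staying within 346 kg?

3431

By people served per kg: hygiene kits 13.76, rice sacks 11.47, infant formula 9.51 lead.
Taking the top-ratio supplies first gives rice sacks + hygiene kits + cooking oil + medical dressings + infant formula for 3407 (330 kg).
The 85 kg tied up in medical dressings is better spent on tarpaulins — total rises to 3431 (336 kg).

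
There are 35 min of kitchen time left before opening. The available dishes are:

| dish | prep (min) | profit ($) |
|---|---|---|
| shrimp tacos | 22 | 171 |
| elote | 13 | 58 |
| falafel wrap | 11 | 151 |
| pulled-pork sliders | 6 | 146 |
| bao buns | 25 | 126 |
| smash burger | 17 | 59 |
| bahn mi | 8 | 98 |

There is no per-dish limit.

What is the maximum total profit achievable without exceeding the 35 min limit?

Taking the top-ratio dishes first gives 5×pulled-pork sliders for 730 (30 min).
Replace pulled-pork sliders with falafel wrap: the trade gains 5 net, giving 735 at 35 min.

735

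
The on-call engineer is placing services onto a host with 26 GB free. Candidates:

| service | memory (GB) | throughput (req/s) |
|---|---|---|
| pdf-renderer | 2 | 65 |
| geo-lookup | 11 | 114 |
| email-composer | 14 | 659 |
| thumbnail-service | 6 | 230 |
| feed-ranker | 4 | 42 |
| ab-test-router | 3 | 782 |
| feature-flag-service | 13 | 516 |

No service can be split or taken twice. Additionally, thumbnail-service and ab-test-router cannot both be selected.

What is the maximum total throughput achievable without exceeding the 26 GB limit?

Pdf-renderer + email-composer + feed-ranker + ab-test-router uses 23 of the 26 GB and totals 1548.
That's the maximum — no feasible swap from here does better than 1548.

1548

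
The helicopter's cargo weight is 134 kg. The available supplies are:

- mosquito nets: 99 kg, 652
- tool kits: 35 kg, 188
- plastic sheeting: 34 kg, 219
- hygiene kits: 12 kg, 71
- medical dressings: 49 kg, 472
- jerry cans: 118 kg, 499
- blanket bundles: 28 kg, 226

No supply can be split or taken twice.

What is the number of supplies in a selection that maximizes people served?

4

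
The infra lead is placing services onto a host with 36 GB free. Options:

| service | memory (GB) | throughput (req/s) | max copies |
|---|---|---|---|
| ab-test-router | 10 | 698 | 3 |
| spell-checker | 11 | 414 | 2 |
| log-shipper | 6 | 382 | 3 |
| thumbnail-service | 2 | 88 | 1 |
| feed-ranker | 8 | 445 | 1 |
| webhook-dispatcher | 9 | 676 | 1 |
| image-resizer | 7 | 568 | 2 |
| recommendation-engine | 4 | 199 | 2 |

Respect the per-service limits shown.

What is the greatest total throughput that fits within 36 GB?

2640

Density check — image-resizer 81.14, webhook-dispatcher 75.11, ab-test-router 69.80 are the best per GB.
The ratio heuristic lands on ab-test-router + thumbnail-service + webhook-dispatcher + 2×image-resizer (2598) but leaves 1 GB idle.
The 9 GB tied up in thumbnail-service and image-resizer is better spent on ab-test-router — total rises to 2640 (36 GB).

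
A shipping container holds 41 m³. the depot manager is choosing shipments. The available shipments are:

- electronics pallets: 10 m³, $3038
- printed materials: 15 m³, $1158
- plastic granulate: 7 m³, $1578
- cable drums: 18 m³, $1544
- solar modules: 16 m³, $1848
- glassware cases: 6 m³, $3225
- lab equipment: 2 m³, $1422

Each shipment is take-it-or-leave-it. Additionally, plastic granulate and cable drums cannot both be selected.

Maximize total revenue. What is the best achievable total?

Electronics pallets + plastic granulate + solar modules + glassware cases + lab equipment uses 41 of the 41 m³ and totals 11111.
An exhaustive check of the 128 subsets confirms 11111.

11111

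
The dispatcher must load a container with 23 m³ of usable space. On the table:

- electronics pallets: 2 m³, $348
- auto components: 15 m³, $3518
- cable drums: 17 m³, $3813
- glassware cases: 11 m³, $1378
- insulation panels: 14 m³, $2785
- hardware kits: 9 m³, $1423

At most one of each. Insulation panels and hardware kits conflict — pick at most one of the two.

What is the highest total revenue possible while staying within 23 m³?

4161

The ratio heuristic lands on electronics pallets + auto components (3866) but leaves 6 m³ idle.
The 15 m³ tied up in auto components is better spent on cable drums — total rises to 4161 (19 m³).
That's the maximum — no feasible swap from here does better than 4161.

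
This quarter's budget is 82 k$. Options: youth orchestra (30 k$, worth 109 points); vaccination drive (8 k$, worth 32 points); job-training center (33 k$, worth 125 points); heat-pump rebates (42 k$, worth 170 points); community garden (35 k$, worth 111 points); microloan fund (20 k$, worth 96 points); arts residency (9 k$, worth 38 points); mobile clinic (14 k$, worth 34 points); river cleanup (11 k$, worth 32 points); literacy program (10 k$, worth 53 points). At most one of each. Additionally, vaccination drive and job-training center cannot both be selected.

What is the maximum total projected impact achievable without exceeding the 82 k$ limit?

Taking heat-pump rebates + microloan fund + arts residency + literacy program: 81 k$ used, 357 in projected impact.
Runner-up vaccination drive + heat-pump rebates + microloan fund + literacy program tops out at 351.

357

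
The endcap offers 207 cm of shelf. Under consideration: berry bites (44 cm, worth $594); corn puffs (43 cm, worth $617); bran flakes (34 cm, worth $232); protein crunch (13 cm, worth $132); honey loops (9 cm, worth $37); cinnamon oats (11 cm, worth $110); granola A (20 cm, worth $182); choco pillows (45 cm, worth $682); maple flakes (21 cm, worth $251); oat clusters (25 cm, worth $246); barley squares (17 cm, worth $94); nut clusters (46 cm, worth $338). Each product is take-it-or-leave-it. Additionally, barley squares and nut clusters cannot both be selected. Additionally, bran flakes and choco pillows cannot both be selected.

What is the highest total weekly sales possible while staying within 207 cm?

2632

Best packing: berry bites + corn puffs + protein crunch + cinnamon oats + choco pillows + maple flakes + oat clusters — 202 cm, 2632 total.
Runner-up berry bites + corn puffs + honey loops + granola A + choco pillows + maple flakes + oat clusters tops out at 2609.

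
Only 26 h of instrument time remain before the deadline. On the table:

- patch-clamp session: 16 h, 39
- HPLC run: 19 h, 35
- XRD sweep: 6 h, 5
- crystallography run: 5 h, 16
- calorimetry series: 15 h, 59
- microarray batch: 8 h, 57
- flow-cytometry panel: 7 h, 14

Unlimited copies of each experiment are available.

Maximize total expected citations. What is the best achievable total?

171

Ranking by ratio (expected citations/h): microarray batch 7.12, calorimetry series 3.93, crystallography run 3.20, patch-clamp session 2.44.
The ratio ordering already packs tightly: 3×microarray batch, 24 h, 171.
The spare 2 h is too small for any remaining experiment, and no exchange beats 171.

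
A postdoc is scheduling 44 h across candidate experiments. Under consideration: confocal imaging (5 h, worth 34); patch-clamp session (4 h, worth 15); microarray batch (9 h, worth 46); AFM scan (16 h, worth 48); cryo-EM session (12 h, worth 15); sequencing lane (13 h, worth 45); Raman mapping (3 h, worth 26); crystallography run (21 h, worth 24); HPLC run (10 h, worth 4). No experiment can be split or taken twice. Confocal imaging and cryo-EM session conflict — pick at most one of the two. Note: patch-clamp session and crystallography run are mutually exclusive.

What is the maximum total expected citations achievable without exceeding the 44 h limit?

Greedy by ratio would take confocal imaging + patch-clamp session + microarray batch + sequencing lane + Raman mapping + HPLC run: 44 h used, total 170.
Dropping patch-clamp session and Raman mapping and HPLC run frees 17 h; slotting in AFM scan (16 h) lifts the total to 173 at 43 h.
The spare 1 h is too small for any remaining experiment, and no feasible exchange beats 173.

173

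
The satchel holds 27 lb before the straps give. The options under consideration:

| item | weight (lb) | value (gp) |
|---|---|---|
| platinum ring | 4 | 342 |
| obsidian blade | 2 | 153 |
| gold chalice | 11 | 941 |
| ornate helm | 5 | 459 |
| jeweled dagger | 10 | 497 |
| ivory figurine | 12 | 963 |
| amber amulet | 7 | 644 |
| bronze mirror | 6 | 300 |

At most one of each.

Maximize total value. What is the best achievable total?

2386

By value per lb: amber amulet 92.00, ornate helm 91.80, gold chalice 85.55 lead.
Platinum ring + gold chalice + ornate helm + amber amulet uses 27 of the 27 lb and totals 2386.
That's the maximum — no swap from here does better than 2386.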